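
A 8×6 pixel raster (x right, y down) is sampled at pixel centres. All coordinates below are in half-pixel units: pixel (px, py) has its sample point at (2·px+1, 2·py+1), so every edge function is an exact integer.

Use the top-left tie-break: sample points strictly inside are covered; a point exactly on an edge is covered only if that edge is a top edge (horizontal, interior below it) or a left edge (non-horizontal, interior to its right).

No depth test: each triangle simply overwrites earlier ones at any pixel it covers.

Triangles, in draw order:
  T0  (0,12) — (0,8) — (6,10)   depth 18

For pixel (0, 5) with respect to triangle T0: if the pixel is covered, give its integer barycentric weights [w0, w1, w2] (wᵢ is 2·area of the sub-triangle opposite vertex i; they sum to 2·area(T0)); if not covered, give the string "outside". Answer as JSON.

T0:
  2·area = 24
  edge (0, 12)→(0, 8): d=(0,-4) top-left  bias=+0
  edge (0, 8)→(6, 10): d=(6,2) right/bottom  bias=-1
  edge (6, 10)→(0, 12): d=(-6,2) right/bottom  bias=-1
    (7,3)@(15, 7): e=[60,-36,0] → ·  [on edge]
    (0,4)@(1, 9): e=[4,4,16] → #
    (1,4)@(3, 9): e=[12,0,12] → ·  [on edge]
    (4,4)@(9, 9): e=[36,-12,0] → ·  [on edge]
    (0,5)@(1, 11): e=[4,16,4] → #
    (1,5)@(3, 11): e=[12,12,0] → ·  [on edge]
    (4,5)@(9, 11): e=[36,0,-12] → ·  [on edge]
  covered (2 px):
    · · · · · · · ·
    · · · · · · · ·
    · · · · · · · ·
    · · · · · · · ·
    # · · · · · · ·
    # · · · · · · ·

Answer: [16,4,4]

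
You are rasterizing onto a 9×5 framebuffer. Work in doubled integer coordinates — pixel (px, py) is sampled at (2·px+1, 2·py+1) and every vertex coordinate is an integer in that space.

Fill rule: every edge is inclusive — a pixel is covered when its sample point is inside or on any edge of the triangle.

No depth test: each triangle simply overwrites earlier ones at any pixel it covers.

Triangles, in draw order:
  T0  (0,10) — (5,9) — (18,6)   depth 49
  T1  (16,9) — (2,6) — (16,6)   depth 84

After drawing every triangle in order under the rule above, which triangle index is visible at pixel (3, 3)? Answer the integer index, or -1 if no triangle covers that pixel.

T0:
  2·area = 2  (B↔C swapped to make it positive)
  edge (0, 10)→(18, 6): d=(18,-4) inclusive
  edge (18, 6)→(5, 9): d=(-13,3) inclusive
  edge (5, 9)→(0, 10): d=(-5,1) inclusive
    (7,3)@(15, 7): e=[6,-4,0] → ·  [on edge]
    (2,4)@(5, 9): e=[2,0,0] → █  [on edge]
    (3,4)@(7, 9): e=[10,-6,-2] → ·
  covered (1 px):
    · · · · · · · · ·
    · · · · · · · · ·
    · · · · · · · · ·
    · · · · · · · · ·
    · · █ · · · · · ·
T1:
  2·area = 42
  edge (16, 9)→(2, 6): d=(-14,-3) inclusive
  edge (2, 6)→(16, 6): d=(14,0) inclusive
  edge (16, 6)→(16, 9): d=(0,3) inclusive
    (3,3)@(7, 7): e=[1,14,27] → █
    (4,3)@(9, 7): e=[7,14,21] → █
    (5,3)@(11, 7): e=[13,14,15] → █
    (6,3)@(13, 7): e=[19,14,9] → █
    (7,3)@(15, 7): e=[25,14,3] → █
    (8,3)@(17, 7): e=[31,14,-3] → ·
    (3,4)@(7, 9): e=[-27,42,27] → ·
    (4,4)@(9, 9): e=[-21,42,21] → ·
    (5,4)@(11, 9): e=[-15,42,15] → ·
    (6,4)@(13, 9): e=[-9,42,9] → ·
    (7,4)@(15, 9): e=[-3,42,3] → ·
  covered (5 px):
    · · · · · · · · ·
    · · · · · · · · ·
    · · · · · · · · ·
    · · · █ █ █ █ █ ·
    · · · · · · · · ·

Z-buffer (winner per pixel, '.' = empty):
  . . . . . . . . .
  . . . . . . . . .
  . . . . . . . . .
  . . . 1 1 1 1 1 .
  . . 0 . . . . . .

Answer: 1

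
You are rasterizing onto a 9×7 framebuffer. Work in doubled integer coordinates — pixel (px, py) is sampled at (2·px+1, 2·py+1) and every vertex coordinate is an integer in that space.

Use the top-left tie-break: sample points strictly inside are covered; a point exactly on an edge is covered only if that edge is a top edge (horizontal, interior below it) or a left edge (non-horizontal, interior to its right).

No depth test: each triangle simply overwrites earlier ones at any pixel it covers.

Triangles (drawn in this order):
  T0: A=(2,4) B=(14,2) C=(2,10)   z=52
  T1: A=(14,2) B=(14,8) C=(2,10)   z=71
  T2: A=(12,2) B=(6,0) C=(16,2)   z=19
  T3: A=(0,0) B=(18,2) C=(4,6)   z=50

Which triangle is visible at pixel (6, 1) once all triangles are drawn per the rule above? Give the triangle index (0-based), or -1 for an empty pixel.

T0:
  2·area = 72
  edge (2, 4)→(14, 2): d=(12,-2) top-left  bias=+0
  edge (14, 2)→(2, 10): d=(-12,8) right/bottom  bias=-1
  edge (2, 10)→(2, 4): d=(0,-6) top-left  bias=+0
    (4,1)@(9, 3): e=[2,28,42] → X
    (5,1)@(11, 3): e=[6,12,54] → X
    (6,1)@(13, 3): e=[10,-4,66] → .
    (1,2)@(3, 5): e=[14,52,6] → X
    (2,2)@(5, 5): e=[18,36,18] → X
    (3,2)@(7, 5): e=[22,20,30] → X
    (5,2)@(11, 5): e=[30,-12,54] → .
    (1,3)@(3, 7): e=[38,28,6] → X
    (3,3)@(7, 7): e=[46,-4,30] → .
    (4,3)@(9, 7): e=[50,-20,42] → .
    (1,4)@(3, 9): e=[62,4,6] → X
    (2,4)@(5, 9): e=[66,-12,18] → .
  covered (9 px):
    . . . . . . . . .
    . . . . X X . . .
    . X X X X . . . .
    . X X . . . . . .
    . X . . . . . . .
    . . . . . . . . .
    . . . . . . . . .
T1:
  2·area = 72
  edge (14, 2)→(14, 8): d=(0,6) right/bottom  bias=-1
  edge (14, 8)→(2, 10): d=(-12,2) right/bottom  bias=-1
  edge (2, 10)→(14, 2): d=(12,-8) top-left  bias=+0
    (6,1)@(13, 3): e=[6,62,4] → X
    (7,1)@(15, 3): e=[-6,58,20] → .
    (5,2)@(11, 5): e=[18,42,12] → X
    (7,2)@(15, 5): e=[-6,34,44] → .
    (3,3)@(7, 7): e=[42,26,4] → X
    (4,3)@(9, 7): e=[30,22,20] → X
    (7,3)@(15, 7): e=[-6,10,68] → .
    (2,4)@(5, 9): e=[54,6,12] → X
    (4,4)@(9, 9): e=[30,-2,44] → .
    (5,4)@(11, 9): e=[18,-6,60] → .
    (6,4)@(13, 9): e=[6,-10,76] → .
    (2,5)@(5, 11): e=[54,-18,36] → .
  covered (9 px):
    . . . . . . . . .
    . . . . . . X . .
    . . . . . X X . .
    . . . X X X X . .
    . . X X . . . . .
    . . . . . . . . .
    . . . . . . . . .
T2:
  2·area = 8
  edge (12, 2)→(6, 0): d=(-6,-2) top-left  bias=+0
  edge (6, 0)→(16, 2): d=(10,2) right/bottom  bias=-1
  edge (16, 2)→(12, 2): d=(-4,0) right/bottom  bias=-1
    (4,0)@(9, 1): e=[0,4,4] → X  [on edge]
    (5,0)@(11, 1): e=[4,0,4] → .  [on edge]
    (4,1)@(9, 3): e=[-12,24,-4] → .
    (7,1)@(15, 3): e=[0,12,-4] → .  [on edge]
  covered (1 px):
    . . . . X . . . .
    . . . . . . . . .
    . . . . . . . . .
    . . . . . . . . .
    . . . . . . . . .
    . . . . . . . . .
    . . . . . . . . .
T3:
  2·area = 100
  edge (0, 0)→(18, 2): d=(18,2) right/bottom  bias=-1
  edge (18, 2)→(4, 6): d=(-14,4) right/bottom  bias=-1
  edge (4, 6)→(0, 0): d=(-4,-6) top-left  bias=+0
    (0,0)@(1, 1): e=[16,82,2] → X
    (1,0)@(3, 1): e=[12,74,14] → X
    (2,0)@(5, 1): e=[8,66,26] → X
    (3,0)@(7, 1): e=[4,58,38] → X
    (4,0)@(9, 1): e=[0,50,50] → .  [on edge]
    (0,1)@(1, 3): e=[52,54,-6] → .
    (1,1)@(3, 3): e=[48,46,6] → X
    (4,1)@(9, 3): e=[36,22,42] → X
    (5,1)@(11, 3): e=[32,14,54] → X
    (6,1)@(13, 3): e=[28,6,66] → X
    (7,1)@(15, 3): e=[24,-2,78] → .
    (1,2)@(3, 5): e=[84,18,-2] → .
  covered (12 px):
    X X X X . . . . .
    . X X X X X X . .
    . . X X . . . . .
    . . . . . . . . .
    . . . . . . . . .
    . . . . . . . . .
    . . . . . . . . .

Z-buffer (winner per pixel, '.' = empty):
  3 3 3 3 2 . . . .
  . 3 3 3 3 3 3 . .
  . 0 3 3 0 1 1 . .
  . 0 0 1 1 1 1 . .
  . 0 1 1 . . . . .
  . . . . . . . . .
  . . . . . . . . .

Result: 3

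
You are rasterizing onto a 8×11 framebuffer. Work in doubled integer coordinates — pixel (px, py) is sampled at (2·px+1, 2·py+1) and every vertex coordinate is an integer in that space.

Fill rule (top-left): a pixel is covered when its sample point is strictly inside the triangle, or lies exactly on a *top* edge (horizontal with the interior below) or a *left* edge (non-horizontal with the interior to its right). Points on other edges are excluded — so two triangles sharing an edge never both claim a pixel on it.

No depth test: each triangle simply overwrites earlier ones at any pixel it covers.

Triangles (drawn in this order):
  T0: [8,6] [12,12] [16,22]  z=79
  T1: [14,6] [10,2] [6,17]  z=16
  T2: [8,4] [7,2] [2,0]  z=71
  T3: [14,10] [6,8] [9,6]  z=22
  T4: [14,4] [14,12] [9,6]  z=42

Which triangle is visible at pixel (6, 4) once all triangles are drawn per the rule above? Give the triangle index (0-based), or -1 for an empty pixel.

T0:
  2·area = 16
  edge (8, 6)→(12, 12): d=(4,6) right/bottom  bias=-1
  edge (12, 12)→(16, 22): d=(4,10) right/bottom  bias=-1
  edge (16, 22)→(8, 6): d=(-8,-16) top-left  bias=+0
    (5,5)@(11, 11): e=[2,6,8] → X
    (6,5)@(13, 11): e=[-10,-14,40] → .
    (5,6)@(11, 13): e=[10,14,-8] → .
    (6,7)@(13, 15): e=[6,2,8] → X
    (7,7)@(15, 15): e=[-6,-18,40] → .
    (6,8)@(13, 17): e=[14,10,-8] → .
  covered (2 px):
    . . . . . . . .
    . . . . . . . .
    . . . . . . . .
    . . . . . . . .
    . . . . . . . .
    . . . . . X . .
    . . . . . . . .
    . . . . . . X .
    . . . . . . . .
    . . . . . . . .
    . . . . . . . .
T1:
  2·area = 76  (B↔C swapped to make it positive)
  edge (14, 6)→(6, 17): d=(-8,11) right/bottom  bias=-1
  edge (6, 17)→(10, 2): d=(4,-15) top-left  bias=+0
  edge (10, 2)→(14, 6): d=(4,4) right/bottom  bias=-1
    (4,0)@(9, 1): e=[95,-19,0] → .  [on edge]
    (5,1)@(11, 3): e=[57,19,0] → .  [on edge]
    (5,2)@(11, 5): e=[41,27,8] → X
    (6,2)@(13, 5): e=[19,57,0] → .  [on edge]
    (4,3)@(9, 7): e=[47,5,24] → X
    (6,3)@(13, 7): e=[3,65,8] → X
    (7,3)@(15, 7): e=[-19,95,0] → .  [on edge]
    (4,4)@(9, 9): e=[31,13,32] → X
    (6,4)@(13, 9): e=[-13,73,16] → .
    (4,5)@(9, 11): e=[15,21,40] → X
    (5,5)@(11, 11): e=[-7,51,32] → .
    (4,6)@(9, 13): e=[-1,29,48] → .
  covered (8 px):
    . . . . . . . .
    . . . . . . . .
    . . . . . X . .
    . . . . X X X .
    . . . . X X . .
    . . . . X . . .
    . . . . . . . .
    . . . X . . . .
    . . . . . . . .
    . . . . . . . .
    . . . . . . . .
T2:
  2·area = 8  (B↔C swapped to make it positive)
  edge (8, 4)→(2, 0): d=(-6,-4) top-left  bias=+0
  edge (2, 0)→(7, 2): d=(5,2) right/bottom  bias=-1
  edge (7, 2)→(8, 4): d=(1,2) right/bottom  bias=-1
    (3,1)@(7, 3): e=[2,5,1] → X
    (4,1)@(9, 3): e=[10,1,-3] → .
    (3,2)@(7, 5): e=[-10,15,3] → .
  covered (1 px):
    . . . . . . . .
    . . . X . . . .
    . . . . . . . .
    . . . . . . . .
    . . . . . . . .
    . . . . . . . .
    . . . . . . . .
    . . . . . . . .
    . . . . . . . .
    . . . . . . . .
    . . . . . . . .
T3:
  2·area = 22
  edge (14, 10)→(6, 8): d=(-8,-2) top-left  bias=+0
  edge (6, 8)→(9, 6): d=(3,-2) top-left  bias=+0
  edge (9, 6)→(14, 10): d=(5,4) right/bottom  bias=-1
    (4,3)@(9, 7): e=[14,3,5] → X
    (5,3)@(11, 7): e=[18,7,-3] → .
    (4,4)@(9, 9): e=[-2,9,15] → .
    (5,4)@(11, 9): e=[2,13,7] → X
    (6,4)@(13, 9): e=[6,17,-1] → .
    (5,5)@(11, 11): e=[-14,19,17] → .
  covered (2 px):
    . . . . . . . .
    . . . . . . . .
    . . . . . . . .
    . . . . X . . .
    . . . . . X . .
    . . . . . . . .
    . . . . . . . .
    . . . . . . . .
    . . . . . . . .
    . . . . . . . .
    . . . . . . . .
T4:
  2·area = 40
  edge (14, 4)→(14, 12): d=(0,8) right/bottom  bias=-1
  edge (14, 12)→(9, 6): d=(-5,-6) top-left  bias=+0
  edge (9, 6)→(14, 4): d=(5,-2) top-left  bias=+0
    (6,2)@(13, 5): e=[8,29,3] → X
    (7,2)@(15, 5): e=[-8,41,7] → .
    (5,3)@(11, 7): e=[24,7,9] → X
    (7,3)@(15, 7): e=[-8,31,17] → .
    (5,4)@(11, 9): e=[24,-3,19] → .
    (6,4)@(13, 9): e=[8,9,23] → X
    (7,4)@(15, 9): e=[-8,21,27] → .
    (6,5)@(13, 11): e=[8,-1,33] → .
  covered (4 px):
    . . . . . . . .
    . . . . . . . .
    . . . . . . X .
    . . . . . X X .
    . . . . . . X .
    . . . . . . . .
    . . . . . . . .
    . . . . . . . .
    . . . . . . . .
    . . . . . . . .
    . . . . . . . .

Z-buffer (winner per pixel, '.' = empty):
  . . . . . . . .
  . . . 2 . . . .
  . . . . . 1 4 .
  . . . . 3 4 4 .
  . . . . 1 3 4 .
  . . . . 1 0 . .
  . . . . . . . .
  . . . 1 . . 0 .
  . . . . . . . .
  . . . . . . . .
  . . . . . . . .

Result: 4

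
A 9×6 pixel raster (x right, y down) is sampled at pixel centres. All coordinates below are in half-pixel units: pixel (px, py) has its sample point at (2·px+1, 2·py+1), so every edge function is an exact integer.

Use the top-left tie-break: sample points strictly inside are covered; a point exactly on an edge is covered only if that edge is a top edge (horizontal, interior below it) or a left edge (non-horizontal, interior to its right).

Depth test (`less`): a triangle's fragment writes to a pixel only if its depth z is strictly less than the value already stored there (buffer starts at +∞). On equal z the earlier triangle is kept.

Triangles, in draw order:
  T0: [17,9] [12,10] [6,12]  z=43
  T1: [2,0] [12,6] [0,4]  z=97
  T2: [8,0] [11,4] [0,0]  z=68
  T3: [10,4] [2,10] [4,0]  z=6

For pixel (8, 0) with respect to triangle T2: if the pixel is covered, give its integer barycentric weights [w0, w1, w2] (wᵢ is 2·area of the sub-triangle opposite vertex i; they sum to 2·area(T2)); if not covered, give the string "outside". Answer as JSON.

T0:
  2·area = 4  (B↔C swapped to make it positive)
  edge (17, 9)→(6, 12): d=(-11,3) right/bottom  bias=-1
  edge (6, 12)→(12, 10): d=(6,-2) top-left  bias=+0
  edge (12, 10)→(17, 9): d=(5,-1) top-left  bias=+0
    (7,4)@(15, 9): e=[6,0,-2] → ·  [on edge]
    (8,4)@(17, 9): e=[0,4,0] → ·  [on edge]
    (3,5)@(7, 11): e=[8,-4,0] → ·  [on edge]
    (4,5)@(9, 11): e=[2,0,2] → #  [on edge]
    (5,5)@(11, 11): e=[-4,4,4] → ·
  covered (1 px):
    · · · · · · · · ·
    · · · · · · · · ·
    · · · · · · · · ·
    · · · · · · · · ·
    · · · · · · · · ·
    · · · · # · · · ·
T1:
  2·area = 52
  edge (2, 0)→(12, 6): d=(10,6) right/bottom  bias=-1
  edge (12, 6)→(0, 4): d=(-12,-2) top-left  bias=+0
  edge (0, 4)→(2, 0): d=(2,-4) top-left  bias=+0
    (1,0)@(3, 1): e=[4,42,6] → #
    (2,0)@(5, 1): e=[-8,46,14] → ·
    (0,1)@(1, 3): e=[36,14,2] → #
    (2,1)@(5, 3): e=[12,22,18] → #
    (3,1)@(7, 3): e=[0,26,26] → ·  [on edge]
    (0,2)@(1, 5): e=[56,-10,6] → ·
    (1,2)@(3, 5): e=[44,-6,14] → ·
    (2,2)@(5, 5): e=[32,-2,22] → ·
    (3,2)@(7, 5): e=[20,2,30] → #
    (4,2)@(9, 5): e=[8,6,38] → #
    (5,2)@(11, 5): e=[-4,10,46] → ·
    (3,3)@(7, 7): e=[40,-22,34] → ·
    (8,4)@(17, 9): e=[0,-26,78] → ·  [on edge]
  covered (6 px):
    · # · · · · · · ·
    # # # · · · · · ·
    · · · # # · · · ·
    · · · · · · · · ·
    · · · · · · · · ·
    · · · · · · · · ·
T2:
  2·area = 32
  edge (8, 0)→(11, 4): d=(3,4) right/bottom  bias=-1
  edge (11, 4)→(0, 0): d=(-11,-4) top-left  bias=+0
  edge (0, 0)→(8, 0): d=(8,0) top-left  bias=+0
    (1,0)@(3, 1): e=[23,1,8] → #
    (2,0)@(5, 1): e=[15,9,8] → #
    (3,0)@(7, 1): e=[7,17,8] → #
    (4,0)@(9, 1): e=[-1,25,8] → ·
    (1,1)@(3, 3): e=[29,-21,24] → ·
    (2,1)@(5, 3): e=[21,-13,24] → ·
    (3,1)@(7, 3): e=[13,-5,24] → ·
    (4,1)@(9, 3): e=[5,3,24] → #
    (5,1)@(11, 3): e=[-3,11,24] → ·
    (4,2)@(9, 5): e=[11,-19,40] → ·
  covered (4 px):
    · # # # · · · · ·
    · · · · # · · · ·
    · · · · · · · · ·
    · · · · · · · · ·
    · · · · · · · · ·
    · · · · · · · · ·
T3:
  2·area = 68
  edge (10, 4)→(2, 10): d=(-8,6) right/bottom  bias=-1
  edge (2, 10)→(4, 0): d=(2,-10) top-left  bias=+0
  edge (4, 0)→(10, 4): d=(6,4) right/bottom  bias=-1
    (2,0)@(5, 1): e=[54,12,2] → #
    (3,0)@(7, 1): e=[42,32,-6] → ·
    (2,1)@(5, 3): e=[38,16,14] → #
    (3,1)@(7, 3): e=[26,36,6] → #
    (4,1)@(9, 3): e=[14,56,-2] → ·
    (1,2)@(3, 5): e=[34,0,34] → #  [on edge]
    (4,2)@(9, 5): e=[-2,60,10] → ·
    (1,3)@(3, 7): e=[18,4,46] → #
    (3,3)@(7, 7): e=[-6,44,30] → ·
    (1,4)@(3, 9): e=[2,8,58] → #
    (2,4)@(5, 9): e=[-10,28,50] → ·
    (1,5)@(3, 11): e=[-14,12,70] → ·
  covered (9 px):
    · · # · · · · · ·
    · · # # · · · · ·
    · # # # · · · · ·
    · # # · · · · · ·
    · # · · · · · · ·
    · · · · · · · · ·

Result: "outside"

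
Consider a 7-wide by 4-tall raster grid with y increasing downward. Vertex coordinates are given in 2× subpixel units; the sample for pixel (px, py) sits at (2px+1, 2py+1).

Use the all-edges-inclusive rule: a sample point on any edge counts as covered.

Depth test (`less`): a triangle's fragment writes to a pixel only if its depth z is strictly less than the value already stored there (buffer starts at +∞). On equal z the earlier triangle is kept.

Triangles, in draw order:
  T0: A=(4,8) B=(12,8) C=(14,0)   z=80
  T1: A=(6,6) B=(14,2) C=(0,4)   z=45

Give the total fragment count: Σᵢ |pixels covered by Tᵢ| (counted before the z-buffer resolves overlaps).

T0:
  2·area = 64  (B↔C swapped to make it positive)
  edge (4, 8)→(14, 0): d=(10,-8) inclusive
  edge (14, 0)→(12, 8): d=(-2,8) inclusive
  edge (12, 8)→(4, 8): d=(-8,0) inclusive
    (6,0)@(13, 1): e=[2,6,56] → X
    (5,1)@(11, 3): e=[6,18,40] → X
    (4,2)@(9, 5): e=[10,30,24] → X
    (6,2)@(13, 5): e=[42,-2,24] → .
    (3,3)@(7, 7): e=[14,42,8] → X
    (6,3)@(13, 7): e=[62,-6,8] → .
  covered (8 px):
    . . . . . . X
    . . . . . X X
    . . . . X X .
    . . . X X X .
T1:
  2·area = 40  (B↔C swapped to make it positive)
  edge (6, 6)→(0, 4): d=(-6,-2) inclusive
  edge (0, 4)→(14, 2): d=(14,-2) inclusive
  edge (14, 2)→(6, 6): d=(-8,4) inclusive
    (3,1)@(7, 3): e=[20,0,20] → X  [on edge]
    (4,1)@(9, 3): e=[24,4,12] → X
    (5,1)@(11, 3): e=[28,8,4] → X
    (6,1)@(13, 3): e=[32,12,-4] → .
    (1,2)@(3, 5): e=[0,20,20] → X  [on edge]
    (2,2)@(5, 5): e=[4,24,12] → X
    (4,2)@(9, 5): e=[12,32,-4] → .
    (5,2)@(11, 5): e=[16,36,-12] → .
    (1,3)@(3, 7): e=[-12,48,4] → .
    (2,3)@(5, 7): e=[-8,52,-4] → .
    (3,3)@(7, 7): e=[-4,56,-12] → .
    (4,3)@(9, 7): e=[0,60,-20] → .  [on edge]
  covered (6 px):
    . . . . . . .
    . . . X X X .
    . X X X . . .
    . . . . . . .

Result: 14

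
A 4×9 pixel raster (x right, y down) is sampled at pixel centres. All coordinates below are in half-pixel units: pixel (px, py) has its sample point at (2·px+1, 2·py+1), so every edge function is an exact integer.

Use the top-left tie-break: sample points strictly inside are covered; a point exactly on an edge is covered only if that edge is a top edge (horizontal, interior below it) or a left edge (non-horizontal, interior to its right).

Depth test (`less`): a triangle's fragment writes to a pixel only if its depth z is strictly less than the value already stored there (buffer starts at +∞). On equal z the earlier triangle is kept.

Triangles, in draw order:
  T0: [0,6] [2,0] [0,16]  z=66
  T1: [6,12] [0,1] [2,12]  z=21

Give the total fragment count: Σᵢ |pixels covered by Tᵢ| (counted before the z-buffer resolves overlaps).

T0:
  2·area = 20
  edge (0, 6)→(2, 0): d=(2,-6) top-left  bias=+0
  edge (2, 0)→(0, 16): d=(-2,16) right/bottom  bias=-1
  edge (0, 16)→(0, 6): d=(0,-10) top-left  bias=+0
    (0,1)@(1, 3): e=[0,10,10] → X  [on edge]
    (1,1)@(3, 3): e=[12,-22,30] → .
    (0,2)@(1, 5): e=[4,6,10] → X
    (1,2)@(3, 5): e=[16,-26,30] → .
    (0,3)@(1, 7): e=[8,2,10] → X
    (1,3)@(3, 7): e=[20,-30,30] → .
    (0,4)@(1, 9): e=[12,-2,10] → .
  covered (3 px):
    . . . .
    X . . .
    X . . .
    X . . .
    . . . .
    . . . .
    . . . .
    . . . .
    . . . .
T1:
  2·area = 44  (B↔C swapped to make it positive)
  edge (6, 12)→(2, 12): d=(-4,0) right/bottom  bias=-1
  edge (2, 12)→(0, 1): d=(-2,-11) top-left  bias=+0
  edge (0, 1)→(6, 12): d=(6,11) right/bottom  bias=-1
    (0,1)@(1, 3): e=[36,7,1] → X
    (1,1)@(3, 3): e=[36,29,-21] → .
    (0,2)@(1, 5): e=[28,3,13] → X
    (1,2)@(3, 5): e=[28,25,-9] → .
    (0,3)@(1, 7): e=[20,-1,25] → .
    (1,3)@(3, 7): e=[20,21,3] → X
    (2,3)@(5, 7): e=[20,43,-19] → .
    (1,4)@(3, 9): e=[12,17,15] → X
    (2,4)@(5, 9): e=[12,39,-7] → .
    (1,5)@(3, 11): e=[4,13,27] → X
    (2,5)@(5, 11): e=[4,35,5] → X
    (3,5)@(7, 11): e=[4,57,-17] → .
  covered (6 px):
    . . . .
    X . . .
    X . . .
    . X . .
    . X . .
    . X X .
    . . . .
    . . . .
    . . . .

Result: 9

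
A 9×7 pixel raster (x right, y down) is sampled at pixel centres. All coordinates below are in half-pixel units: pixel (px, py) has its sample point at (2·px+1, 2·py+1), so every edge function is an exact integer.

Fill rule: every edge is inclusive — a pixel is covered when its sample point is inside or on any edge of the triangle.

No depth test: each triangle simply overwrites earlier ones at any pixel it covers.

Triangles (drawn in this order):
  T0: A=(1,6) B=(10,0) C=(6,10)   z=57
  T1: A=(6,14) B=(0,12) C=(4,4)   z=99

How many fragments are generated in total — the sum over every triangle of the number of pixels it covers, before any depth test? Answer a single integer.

T0:
  2·area = 66
  edge (1, 6)→(10, 0): d=(9,-6) inclusive
  edge (10, 0)→(6, 10): d=(-4,10) inclusive
  edge (6, 10)→(1, 6): d=(-5,-4) inclusive
    (4,0)@(9, 1): e=[3,6,57] → X
    (5,0)@(11, 1): e=[15,-14,65] → .
    (3,1)@(7, 3): e=[9,18,39] → X
    (4,1)@(9, 3): e=[21,-2,47] → .
    (1,2)@(3, 5): e=[3,50,13] → X
    (2,2)@(5, 5): e=[15,30,21] → X
    (4,2)@(9, 5): e=[39,-10,37] → .
    (1,3)@(3, 7): e=[21,42,3] → X
    (4,3)@(9, 7): e=[57,-18,27] → .
    (1,4)@(3, 9): e=[39,34,-7] → .
    (2,4)@(5, 9): e=[51,14,1] → X
    (3,4)@(7, 9): e=[63,-6,9] → .
  covered (9 px):
    . . . . X . . . .
    . . . X . . . . .
    . X X X . . . . .
    . X X X . . . . .
    . . X . . . . . .
    . . . . . . . . .
    . . . . . . . . .
T1:
  2·area = 56
  edge (6, 14)→(0, 12): d=(-6,-2) inclusive
  edge (0, 12)→(4, 4): d=(4,-8) inclusive
  edge (4, 4)→(6, 14): d=(2,10) inclusive
    (1,3)@(3, 7): e=[36,4,16] → X
    (2,3)@(5, 7): e=[40,20,-4] → .
    (1,4)@(3, 9): e=[24,12,20] → X
    (2,4)@(5, 9): e=[28,28,0] → X  [on edge]
    (3,4)@(7, 9): e=[32,44,-20] → .
    (0,5)@(1, 11): e=[8,4,44] → X
    (3,5)@(7, 11): e=[20,52,-16] → .
    (0,6)@(1, 13): e=[-4,12,48] → .
    (1,6)@(3, 13): e=[0,28,28] → X  [on edge]
    (3,6)@(7, 13): e=[8,60,-12] → .
  covered (8 px):
    . . . . . . . . .
    . . . . . . . . .
    . . . . . . . . .
    . X . . . . . . .
    . X X . . . . . .
    X X X . . . . . .
    . X X . . . . . .

Result: 17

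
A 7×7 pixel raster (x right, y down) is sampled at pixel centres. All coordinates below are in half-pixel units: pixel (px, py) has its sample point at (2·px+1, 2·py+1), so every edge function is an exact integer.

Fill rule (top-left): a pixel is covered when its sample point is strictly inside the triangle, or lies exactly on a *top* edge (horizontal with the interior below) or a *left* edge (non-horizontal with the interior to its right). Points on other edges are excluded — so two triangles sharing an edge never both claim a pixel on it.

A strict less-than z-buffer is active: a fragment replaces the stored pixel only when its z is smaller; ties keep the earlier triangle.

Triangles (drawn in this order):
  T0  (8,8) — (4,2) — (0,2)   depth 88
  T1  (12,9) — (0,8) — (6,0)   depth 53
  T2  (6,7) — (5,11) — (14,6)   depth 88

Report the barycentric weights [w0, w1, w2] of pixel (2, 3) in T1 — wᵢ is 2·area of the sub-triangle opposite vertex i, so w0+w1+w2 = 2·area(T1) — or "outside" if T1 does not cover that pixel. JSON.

T0:
  2·area = 24  (B↔C swapped to make it positive)
  edge (8, 8)→(0, 2): d=(-8,-6) top-left  bias=+0
  edge (0, 2)→(4, 2): d=(4,0) top-left  bias=+0
  edge (4, 2)→(8, 8): d=(4,6) right/bottom  bias=-1
    (1,1)@(3, 3): e=[10,4,10] → █
    (2,1)@(5, 3): e=[22,4,-2] → ·
    (1,2)@(3, 5): e=[-6,12,18] → ·
    (2,2)@(5, 5): e=[6,12,6] → █
    (3,2)@(7, 5): e=[18,12,-6] → ·
    (2,3)@(5, 7): e=[-10,20,14] → ·
    (3,3)@(7, 7): e=[2,20,2] → █
    (4,3)@(9, 7): e=[14,20,-10] → ·
    (3,4)@(7, 9): e=[-14,28,10] → ·
  covered (3 px):
    · · · · · · ·
    · █ · · · · ·
    · · █ · · · ·
    · · · █ · · ·
    · · · · · · ·
    · · · · · · ·
    · · · · · · ·
T1:
  2·area = 102
  edge (12, 9)→(0, 8): d=(-12,-1) top-left  bias=+0
  edge (0, 8)→(6, 0): d=(6,-8) top-left  bias=+0
  edge (6, 0)→(12, 9): d=(6,9) right/bottom  bias=-1
    (2,1)@(5, 3): e=[65,10,27] → █
    (3,1)@(7, 3): e=[67,26,9] → █
    (4,1)@(9, 3): e=[69,42,-9] → ·
    (1,2)@(3, 5): e=[39,6,57] → █
    (4,2)@(9, 5): e=[45,54,3] → █
    (5,2)@(11, 5): e=[47,70,-15] → ·
    (0,3)@(1, 7): e=[13,2,87] → █
    (5,3)@(11, 7): e=[23,82,-3] → ·
    (0,4)@(1, 9): e=[-11,14,99] → ·
    (1,4)@(3, 9): e=[-9,30,81] → ·
    (2,4)@(5, 9): e=[-7,46,63] → ·
    (3,4)@(7, 9): e=[-5,62,45] → ·
  covered (11 px):
    · · · · · · ·
    · · █ █ · · ·
    · █ █ █ █ · ·
    █ █ █ █ █ · ·
    · · · · · · ·
    · · · · · · ·
    · · · · · · ·
T2:
  2·area = 31  (B↔C swapped to make it positive)
  edge (6, 7)→(14, 6): d=(8,-1) top-left  bias=+0
  edge (14, 6)→(5, 11): d=(-9,5) right/bottom  bias=-1
  edge (5, 11)→(6, 7): d=(1,-4) top-left  bias=+0
    (3,1)@(7, 3): e=[-31,62,0] → ·  [on edge]
    (3,3)@(7, 7): e=[1,26,4] → █
    (4,3)@(9, 7): e=[3,16,12] → █
    (5,3)@(11, 7): e=[5,6,20] → █
    (6,3)@(13, 7): e=[7,-4,28] → ·
    (3,4)@(7, 9): e=[17,8,6] → █
    (4,4)@(9, 9): e=[19,-2,14] → ·
    (5,4)@(11, 9): e=[21,-12,22] → ·
    (2,5)@(5, 11): e=[31,0,0] → ·  [on edge]
    (3,5)@(7, 11): e=[33,-10,8] → ·
  covered (4 px):
    · · · · · · ·
    · · · · · · ·
    · · · · · · ·
    · · · █ █ █ ·
    · · · █ · · ·
    · · · · · · ·
    · · · · · · ·

Final: [34,51,17]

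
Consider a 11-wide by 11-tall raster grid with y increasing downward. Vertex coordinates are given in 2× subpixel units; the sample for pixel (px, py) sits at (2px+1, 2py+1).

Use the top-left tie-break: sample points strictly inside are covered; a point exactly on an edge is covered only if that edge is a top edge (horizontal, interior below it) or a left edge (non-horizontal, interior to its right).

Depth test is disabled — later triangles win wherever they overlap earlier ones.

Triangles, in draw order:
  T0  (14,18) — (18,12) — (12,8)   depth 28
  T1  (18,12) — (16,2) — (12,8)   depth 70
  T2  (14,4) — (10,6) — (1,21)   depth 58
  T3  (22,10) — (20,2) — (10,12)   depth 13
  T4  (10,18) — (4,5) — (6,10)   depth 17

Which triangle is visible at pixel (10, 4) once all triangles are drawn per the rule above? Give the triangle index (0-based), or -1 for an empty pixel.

T0:
  2·area = 52  (B↔C swapped to make it positive)
  edge (14, 18)→(12, 8): d=(-2,-10) top-left  bias=+0
  edge (12, 8)→(18, 12): d=(6,4) right/bottom  bias=-1
  edge (18, 12)→(14, 18): d=(-4,6) right/bottom  bias=-1
    (5,1)@(11, 3): e=[0,-26,78] → .  [on edge]
    (6,4)@(13, 9): e=[8,2,42] → X
    (7,4)@(15, 9): e=[28,-6,30] → .
    (6,5)@(13, 11): e=[4,14,34] → X
    (7,5)@(15, 11): e=[24,6,22] → X
    (8,5)@(17, 11): e=[44,-2,10] → .
    (6,6)@(13, 13): e=[0,26,26] → X  [on edge]
    (8,6)@(17, 13): e=[40,10,2] → X
    (9,6)@(19, 13): e=[60,2,-10] → .
    (6,7)@(13, 15): e=[-4,38,18] → .
    (7,7)@(15, 15): e=[16,30,6] → X
    (8,7)@(17, 15): e=[36,22,-6] → .
  covered (7 px):
    . . . . . . . . . . .
    . . . . . . . . . . .
    . . . . . . . . . . .
    . . . . . . . . . . .
    . . . . . . X . . . .
    . . . . . . X X . . .
    . . . . . . X X X . .
    . . . . . . . X . . .
    . . . . . . . . . . .
    . . . . . . . . . . .
    . . . . . . . . . . .
T1:
  2·area = 52  (B↔C swapped to make it positive)
  edge (18, 12)→(12, 8): d=(-6,-4) top-left  bias=+0
  edge (12, 8)→(16, 2): d=(4,-6) top-left  bias=+0
  edge (16, 2)→(18, 12): d=(2,10) right/bottom  bias=-1
    (7,2)@(15, 5): e=[30,6,16] → X
    (8,2)@(17, 5): e=[38,18,-4] → .
    (6,3)@(13, 7): e=[10,2,40] → X
    (8,3)@(17, 7): e=[26,26,0] → .  [on edge]
    (6,4)@(13, 9): e=[-2,10,44] → .
    (7,4)@(15, 9): e=[6,22,24] → X
    (8,4)@(17, 9): e=[14,34,4] → X
    (9,4)@(19, 9): e=[22,46,-16] → .
    (7,5)@(15, 11): e=[-6,30,28] → .
    (8,5)@(17, 11): e=[2,42,8] → X
    (9,5)@(19, 11): e=[10,54,-12] → .
    (8,6)@(17, 13): e=[-10,50,12] → .
    (9,8)@(19, 17): e=[-26,78,0] → .  [on edge]
  covered (6 px):
    . . . . . . . . . . .
    . . . . . . . . . . .
    . . . . . . . X . . .
    . . . . . . X X . . .
    . . . . . . . X X . .
    . . . . . . . . X . .
    . . . . . . . . . . .
    . . . . . . . . . . .
    . . . . . . . . . . .
    . . . . . . . . . . .
    . . . . . . . . . . .
T2:
  2·area = 42  (B↔C swapped to make it positive)
  edge (14, 4)→(1, 21): d=(-13,17) right/bottom  bias=-1
  edge (1, 21)→(10, 6): d=(9,-15) top-left  bias=+0
  edge (10, 6)→(14, 4): d=(4,-2) top-left  bias=+0
    (6,0)@(13, 1): e=[56,0,-14] → .  [on edge]
    (6,2)@(13, 5): e=[4,36,2] → X
    (7,2)@(15, 5): e=[-30,66,6] → .
    (5,3)@(11, 7): e=[12,24,6] → X
    (6,3)@(13, 7): e=[-22,54,10] → .
    (4,4)@(9, 9): e=[20,12,10] → X
    (5,4)@(11, 9): e=[-14,42,14] → .
    (3,5)@(7, 11): e=[28,0,14] → X  [on edge]
    (4,5)@(9, 11): e=[-6,30,18] → .
    (3,6)@(7, 13): e=[2,18,22] → X
    (4,6)@(9, 13): e=[-32,48,26] → .
    (2,7)@(5, 15): e=[10,6,26] → X
    (0,10)@(1, 21): e=[0,0,42] → .  [on edge]
  covered (6 px):
    . . . . . . . . . . .
    . . . . . . . . . . .
    . . . . . . X . . . .
    . . . . . X . . . . .
    . . . . X . . . . . .
    . . . X . . . . . . .
    . . . X . . . . . . .
    . . X . . . . . . . .
    . . . . . . . . . . .
    . . . . . . . . . . .
    . . . . . . . . . . .
T3:
  2·area = 100  (B↔C swapped to make it positive)
  edge (22, 10)→(10, 12): d=(-12,2) right/bottom  bias=-1
  edge (10, 12)→(20, 2): d=(10,-10) top-left  bias=+0
  edge (20, 2)→(22, 10): d=(2,8) right/bottom  bias=-1
    (10,0)@(21, 1): e=[110,0,-10] → .  [on edge]
    (9,1)@(19, 3): e=[90,0,10] → X  [on edge]
    (10,1)@(21, 3): e=[86,20,-6] → .
    (8,2)@(17, 5): e=[70,0,30] → X  [on edge]
    (10,2)@(21, 5): e=[62,40,-2] → .
    (7,3)@(15, 7): e=[50,0,50] → X  [on edge]
    (10,3)@(21, 7): e=[38,60,2] → X
    (6,4)@(13, 9): e=[30,0,70] → X  [on edge]
    (5,5)@(11, 11): e=[10,0,90] → X  [on edge]
    (8,5)@(17, 11): e=[-2,60,42] → .
    (9,5)@(19, 11): e=[-6,80,26] → .
    (10,5)@(21, 11): e=[-10,100,10] → .
    (4,6)@(9, 13): e=[-10,0,110] → .  [on edge]
    (3,7)@(7, 15): e=[-30,0,130] → .  [on edge]
    (2,8)@(5, 17): e=[-50,0,150] → .  [on edge]
    (1,9)@(3, 19): e=[-70,0,170] → .  [on edge]
    (0,10)@(1, 21): e=[-90,0,190] → .  [on edge]
  covered (15 px):
    . . . . . . . . . . .
    . . . . . . . . . X .
    . . . . . . . . X X .
    . . . . . . . X X X X
    . . . . . . X X X X X
    . . . . . X X X . . .
    . . . . . . . . . . .
    . . . . . . . . . . .
    . . . . . . . . . . .
    . . . . . . . . . . .
    . . . . . . . . . . .
T4:
  2·area = 4  (B↔C swapped to make it positive)
  edge (10, 18)→(6, 10): d=(-4,-8) top-left  bias=+0
  edge (6, 10)→(4, 5): d=(-2,-5) top-left  bias=+0
  edge (4, 5)→(10, 18): d=(6,13) right/bottom  bias=-1
  covered (0 px):
    . . . . . . . . . . .
    . . . . . . . . . . .
    . . . . . . . . . . .
    . . . . . . . . . . .
    . . . . . . . . . . .
    . . . . . . . . . . .
    . . . . . . . . . . .
    . . . . . . . . . . .
    . . . . . . . . . . .
    . . . . . . . . . . .
    . . . . . . . . . . .

Z-buffer (winner per pixel, '.' = empty):
  . . . . . . . . . . .
  . . . . . . . . . 3 .
  . . . . . . 2 1 3 3 .
  . . . . . 2 1 3 3 3 3
  . . . . 2 . 3 3 3 3 3
  . . . 2 . 3 3 3 1 . .
  . . . 2 . . 0 0 0 . .
  . . 2 . . . . 0 . . .
  . . . . . . . . . . .
  . . . . . . . . . . .
  . . . . . . . . . . .

Answer: 3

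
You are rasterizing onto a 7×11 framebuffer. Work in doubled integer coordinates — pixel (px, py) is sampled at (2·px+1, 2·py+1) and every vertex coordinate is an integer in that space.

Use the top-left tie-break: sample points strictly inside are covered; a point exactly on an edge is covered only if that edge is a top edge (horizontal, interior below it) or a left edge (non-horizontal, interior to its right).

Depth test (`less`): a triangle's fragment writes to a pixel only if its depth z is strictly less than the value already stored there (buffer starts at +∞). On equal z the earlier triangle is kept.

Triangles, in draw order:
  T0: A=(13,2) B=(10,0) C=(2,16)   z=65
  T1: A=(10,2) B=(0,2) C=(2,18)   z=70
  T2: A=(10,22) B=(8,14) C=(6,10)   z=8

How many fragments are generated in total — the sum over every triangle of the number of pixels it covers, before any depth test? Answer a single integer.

T0:
  2·area = 64  (B↔C swapped to make it positive)
  edge (13, 2)→(2, 16): d=(-11,14) right/bottom  bias=-1
  edge (2, 16)→(10, 0): d=(8,-16) top-left  bias=+0
  edge (10, 0)→(13, 2): d=(3,2) right/bottom  bias=-1
    (5,0)@(11, 1): e=[39,24,1] → #
    (6,0)@(13, 1): e=[11,56,-3] → ·
    (4,1)@(9, 3): e=[45,8,11] → #
    (6,1)@(13, 3): e=[-11,72,3] → ·
    (4,2)@(9, 5): e=[23,24,17] → #
    (5,2)@(11, 5): e=[-5,56,13] → ·
    (3,3)@(7, 7): e=[29,8,27] → #
    (5,3)@(11, 7): e=[-27,72,19] → ·
    (3,4)@(7, 9): e=[7,24,33] → #
    (4,4)@(9, 9): e=[-21,56,29] → ·
    (2,5)@(5, 11): e=[13,8,43] → #
    (3,5)@(7, 11): e=[-15,40,39] → ·
  covered (8 px):
    · · · · · # ·
    · · · · # # ·
    · · · · # · ·
    · · · # # · ·
    · · · # · · ·
    · · # · · · ·
    · · · · · · ·
    · · · · · · ·
    · · · · · · ·
    · · · · · · ·
    · · · · · · ·
T1:
  2·area = 160  (B↔C swapped to make it positive)
  edge (10, 2)→(2, 18): d=(-8,16) right/bottom  bias=-1
  edge (2, 18)→(0, 2): d=(-2,-16) top-left  bias=+0
  edge (0, 2)→(10, 2): d=(10,0) top-left  bias=+0
    (0,1)@(1, 3): e=[136,14,10] → #
    (1,1)@(3, 3): e=[104,46,10] → #
    (2,1)@(5, 3): e=[72,78,10] → #
    (3,1)@(7, 3): e=[40,110,10] → #
    (4,1)@(9, 3): e=[8,142,10] → #
    (5,1)@(11, 3): e=[-24,174,10] → ·
    (0,2)@(1, 5): e=[120,10,30] → #
    (4,2)@(9, 5): e=[-8,138,30] → ·
    (0,3)@(1, 7): e=[104,6,50] → #
    (4,3)@(9, 7): e=[-24,134,50] → ·
    (0,4)@(1, 9): e=[88,2,70] → #
    (3,4)@(7, 9): e=[-8,98,70] → ·
  covered (20 px):
    · · · · · · ·
    # # # # # · ·
    # # # # · · ·
    # # # # · · ·
    # # # · · · ·
    · # # · · · ·
    · # · · · · ·
    · # · · · · ·
    · · · · · · ·
    · · · · · · ·
    · · · · · · ·
T2:
  2·area = 8  (B↔C swapped to make it positive)
  edge (10, 22)→(6, 10): d=(-4,-12) top-left  bias=+0
  edge (6, 10)→(8, 14): d=(2,4) right/bottom  bias=-1
  edge (8, 14)→(10, 22): d=(2,8) right/bottom  bias=-1
    (1,0)@(3, 1): e=[0,-6,14] → ·  [on edge]
    (2,3)@(5, 7): e=[0,-2,10] → ·  [on edge]
    (3,6)@(7, 13): e=[0,2,6] → #  [on edge]
    (4,6)@(9, 13): e=[24,-6,-10] → ·
    (3,7)@(7, 15): e=[-8,6,10] → ·
    (4,9)@(9, 19): e=[0,6,2] → #  [on edge]
    (5,9)@(11, 19): e=[24,-2,-14] → ·
    (4,10)@(9, 21): e=[-8,10,6] → ·
  covered (2 px):
    · · · · · · ·
    · · · · · · ·
    · · · · · · ·
    · · · · · · ·
    · · · · · · ·
    · · · · · · ·
    · · · # · · ·
    · · · · · · ·
    · · · · · · ·
    · · · · # · ·
    · · · · · · ·

Final: 30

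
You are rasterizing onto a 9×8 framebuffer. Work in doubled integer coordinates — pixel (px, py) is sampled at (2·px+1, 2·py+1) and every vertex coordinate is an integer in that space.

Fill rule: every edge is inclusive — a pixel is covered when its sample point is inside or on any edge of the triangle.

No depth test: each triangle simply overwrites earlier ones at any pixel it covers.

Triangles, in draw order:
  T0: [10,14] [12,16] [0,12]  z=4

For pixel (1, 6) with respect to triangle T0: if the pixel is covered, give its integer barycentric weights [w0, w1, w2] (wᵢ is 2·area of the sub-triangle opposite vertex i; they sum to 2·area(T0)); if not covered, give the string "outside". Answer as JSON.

T0:
  2·area = 16
  edge (10, 14)→(12, 16): d=(2,2) inclusive
  edge (12, 16)→(0, 12): d=(-12,-4) inclusive
  edge (0, 12)→(10, 14): d=(10,2) inclusive
    (0,2)@(1, 5): e=[0,88,-72] → .  [on edge]
    (1,3)@(3, 7): e=[0,72,-56] → .  [on edge]
    (2,4)@(5, 9): e=[0,56,-40] → .  [on edge]
    (3,5)@(7, 11): e=[0,40,-24] → .  [on edge]
    (1,6)@(3, 13): e=[12,0,4] → X  [on edge]
    (2,6)@(5, 13): e=[8,8,0] → X  [on edge]
    (3,6)@(7, 13): e=[4,16,-4] → .
    (4,6)@(9, 13): e=[0,24,-8] → .  [on edge]
    (1,7)@(3, 15): e=[16,-24,24] → .
    (2,7)@(5, 15): e=[12,-16,20] → .
    (4,7)@(9, 15): e=[4,0,12] → X  [on edge]
    (5,7)@(11, 15): e=[0,8,8] → X  [on edge]
    (7,7)@(15, 15): e=[-8,24,0] → .  [on edge]
  covered (4 px):
    . . . . . . . . .
    . . . . . . . . .
    . . . . . . . . .
    . . . . . . . . .
    . . . . . . . . .
    . . . . . . . . .
    . X X . . . . . .
    . . . . X X . . .

Result: [0,4,12]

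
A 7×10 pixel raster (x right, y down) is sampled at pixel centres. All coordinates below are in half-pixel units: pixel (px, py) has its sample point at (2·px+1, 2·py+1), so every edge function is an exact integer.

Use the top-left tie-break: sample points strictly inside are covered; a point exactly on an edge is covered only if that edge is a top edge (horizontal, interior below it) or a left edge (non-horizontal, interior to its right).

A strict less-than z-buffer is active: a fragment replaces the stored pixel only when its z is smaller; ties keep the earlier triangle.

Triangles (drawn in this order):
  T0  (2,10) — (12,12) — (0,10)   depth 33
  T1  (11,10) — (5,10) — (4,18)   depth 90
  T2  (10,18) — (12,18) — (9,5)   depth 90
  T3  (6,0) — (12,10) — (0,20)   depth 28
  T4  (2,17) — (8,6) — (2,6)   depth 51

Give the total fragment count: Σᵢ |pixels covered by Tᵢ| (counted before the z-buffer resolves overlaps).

T0:
  2·area = 4
  edge (2, 10)→(12, 12): d=(10,2) right/bottom  bias=-1
  edge (12, 12)→(0, 10): d=(-12,-2) top-left  bias=+0
  edge (0, 10)→(2, 10): d=(2,0) top-left  bias=+0
    (3,5)@(7, 11): e=[0,2,2] → ·  [on edge]
  covered (0 px):
    · · · · · · ·
    · · · · · · ·
    · · · · · · ·
    · · · · · · ·
    · · · · · · ·
    · · · · · · ·
    · · · · · · ·
    · · · · · · ·
    · · · · · · ·
    · · · · · · ·
T1:
  2·area = 48  (B↔C swapped to make it positive)
  edge (11, 10)→(4, 18): d=(-7,8) right/bottom  bias=-1
  edge (4, 18)→(5, 10): d=(1,-8) top-left  bias=+0
  edge (5, 10)→(11, 10): d=(6,0) top-left  bias=+0
    (2,5)@(5, 11): e=[41,1,6] → #
    (3,5)@(7, 11): e=[25,17,6] → #
    (4,5)@(9, 11): e=[9,33,6] → #
    (5,5)@(11, 11): e=[-7,49,6] → ·
    (2,6)@(5, 13): e=[27,3,18] → #
    (4,6)@(9, 13): e=[-5,35,18] → ·
    (2,7)@(5, 15): e=[13,5,30] → #
    (3,7)@(7, 15): e=[-3,21,30] → ·
    (2,8)@(5, 17): e=[-1,7,42] → ·
  covered (6 px):
    · · · · · · ·
    · · · · · · ·
    · · · · · · ·
    · · · · · · ·
    · · · · · · ·
    · · # # # · ·
    · · # # · · ·
    · · # · · · ·
    · · · · · · ·
    · · · · · · ·
T2:
  2·area = 26  (B↔C swapped to make it positive)
  edge (10, 18)→(9, 5): d=(-1,-13) top-left  bias=+0
  edge (9, 5)→(12, 18): d=(3,13) right/bottom  bias=-1
  edge (12, 18)→(10, 18): d=(-2,0) right/bottom  bias=-1
    (4,2)@(9, 5): e=[0,0,26] → ·  [on edge]
    (5,7)@(11, 15): e=[16,4,6] → #
    (6,7)@(13, 15): e=[42,-22,6] → ·
    (5,8)@(11, 17): e=[14,10,2] → #
    (6,8)@(13, 17): e=[40,-16,2] → ·
    (5,9)@(11, 19): e=[12,16,-2] → ·
  covered (2 px):
    · · · · · · ·
    · · · · · · ·
    · · · · · · ·
    · · · · · · ·
    · · · · · · ·
    · · · · · · ·
    · · · · · · ·
    · · · · · # ·
    · · · · · # ·
    · · · · · · ·
T3:
  2·area = 180
  edge (6, 0)→(12, 10): d=(6,10) right/bottom  bias=-1
  edge (12, 10)→(0, 20): d=(-12,10) right/bottom  bias=-1
  edge (0, 20)→(6, 0): d=(6,-20) top-left  bias=+0
    (3,1)@(7, 3): e=[8,134,38] → #
    (4,1)@(9, 3): e=[-12,114,78] → ·
    (2,2)@(5, 5): e=[40,130,10] → #
    (4,2)@(9, 5): e=[0,90,90] → ·  [on edge]
    (2,3)@(5, 7): e=[52,106,22] → #
    (4,3)@(9, 7): e=[12,66,102] → #
    (5,3)@(11, 7): e=[-8,46,142] → ·
    (2,4)@(5, 9): e=[64,82,34] → #
    (5,4)@(11, 9): e=[4,22,154] → #
    (6,4)@(13, 9): e=[-16,2,194] → ·
    (1,5)@(3, 11): e=[96,78,6] → #
    (5,5)@(11, 11): e=[16,-2,166] → ·
  covered (22 px):
    · · · · · · ·
    · · · # · · ·
    · · # # · · ·
    · · # # # · ·
    · · # # # # ·
    · # # # # · ·
    · # # # · · ·
    · # # · · · ·
    # # · · · · ·
    # · · · · · ·
T4:
  2·area = 66  (B↔C swapped to make it positive)
  edge (2, 17)→(2, 6): d=(0,-11) top-left  bias=+0
  edge (2, 6)→(8, 6): d=(6,0) top-left  bias=+0
  edge (8, 6)→(2, 17): d=(-6,11) right/bottom  bias=-1
    (1,3)@(3, 7): e=[11,6,49] → #
    (2,3)@(5, 7): e=[33,6,27] → #
    (3,3)@(7, 7): e=[55,6,5] → #
    (4,3)@(9, 7): e=[77,6,-17] → ·
    (1,4)@(3, 9): e=[11,18,37] → #
    (3,4)@(7, 9): e=[55,18,-7] → ·
    (1,5)@(3, 11): e=[11,30,25] → #
    (3,5)@(7, 11): e=[55,30,-19] → ·
    (1,6)@(3, 13): e=[11,42,13] → #
    (2,6)@(5, 13): e=[33,42,-9] → ·
    (1,7)@(3, 15): e=[11,54,1] → #
    (2,7)@(5, 15): e=[33,54,-21] → ·
  covered (9 px):
    · · · · · · ·
    · · · · · · ·
    · · · · · · ·
    · # # # · · ·
    · # # · · · ·
    · # # · · · ·
    · # · · · · ·
    · # · · · · ·
    · · · · · · ·
    · · · · · · ·

Result: 39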